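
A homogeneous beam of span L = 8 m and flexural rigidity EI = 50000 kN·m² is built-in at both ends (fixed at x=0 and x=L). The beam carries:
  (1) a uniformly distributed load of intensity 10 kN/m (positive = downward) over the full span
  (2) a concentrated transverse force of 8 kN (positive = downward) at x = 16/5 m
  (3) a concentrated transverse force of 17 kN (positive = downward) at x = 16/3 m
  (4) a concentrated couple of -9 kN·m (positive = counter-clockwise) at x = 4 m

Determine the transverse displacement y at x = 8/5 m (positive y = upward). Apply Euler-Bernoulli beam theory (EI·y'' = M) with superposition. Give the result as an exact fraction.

y(8/5) = -9508993/7910156250 m

Load 1 — uniform load w=10 kN/m over full span:
  y_1 = -wx²(L-x)²/(24EI) = -10·(8/5)²·(8-(8/5))²/(24·50000) = -1024/1171875 m
Load 2 — point force P=8 kN at a=16/5 m (b=L-a=24/5):
  y_2 = -Pb²x²(3aL-(3a+b)x)/(6L³EI)  [x≤a] = -8·(24/5)²·(8/5)²·(3·(16/5)·8-(3·(16/5)+(24/5))·(8/5))/(6·8³·50000) = -8064/48828125 m
Load 3 — point force P=17 kN at a=16/3 m (b=L-a=8/3):
  y_3 = -Pb²x²(3aL-(3a+b)x)/(6L³EI)  [x≤a] = -17·(8/3)²·(8/5)²·(3·(16/3)·8-(3·(16/3)+(8/3))·(8/5))/(6·8³·50000) = -6256/31640625 m
Load 4 — applied couple M₀=-9 kN·m at a=4 m (b=L-a=4):
  y_4 = (R_Ax³/6 - M_Ax²/2)/EI  [x≤a] with R_A=-27/16, M_A=-9/4 = ((-27/16)·(8/5)³/6 - (-9/4)·(8/5)²/2)/50000 = 27/781250 m
Superposition: y = Σ y_i = -9508993/7910156250 m ≈ -0.001202 m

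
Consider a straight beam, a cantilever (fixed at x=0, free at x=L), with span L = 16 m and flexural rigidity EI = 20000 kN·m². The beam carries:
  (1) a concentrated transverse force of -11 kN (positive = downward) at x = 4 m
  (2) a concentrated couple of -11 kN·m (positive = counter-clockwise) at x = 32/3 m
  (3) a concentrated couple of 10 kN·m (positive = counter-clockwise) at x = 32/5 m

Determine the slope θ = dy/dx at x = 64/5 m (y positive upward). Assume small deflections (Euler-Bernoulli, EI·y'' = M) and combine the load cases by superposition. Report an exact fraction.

Load 1 — point force P=-11 kN at a=4 m (b=L-a=12):
  θ_1 = -Pa²/(2EI)  [x>a] = -(-11)·4²/(2·20000) = 11/2500 rad
Load 2 — applied couple M₀=-11 kN·m at a=32/3 m (b=L-a=16/3):
  θ_2 = M₀a/EI  [x>a] = (-11)·(32/3)/20000 = -11/1875 rad
Load 3 — applied couple M₀=10 kN·m at a=32/5 m (b=L-a=48/5):
  θ_3 = M₀a/EI  [x>a] = 10·(32/5)/20000 = 2/625 rad
Superposition: θ = Σ θ_i = 13/7500 rad ≈ 0.001733 rad

θ(64/5) = 13/7500 rad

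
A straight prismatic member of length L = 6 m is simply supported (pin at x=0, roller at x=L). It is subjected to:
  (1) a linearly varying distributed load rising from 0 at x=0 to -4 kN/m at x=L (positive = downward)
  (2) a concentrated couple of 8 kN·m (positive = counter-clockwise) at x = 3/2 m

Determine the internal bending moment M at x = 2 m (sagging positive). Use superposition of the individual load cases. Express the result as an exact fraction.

Load 1 — triangular load w₀=-4 kN/m (0→w₀ over full span):
  M_1 = w₀Lx/6 - w₀x³/(6L) = (-4)·6·2/6 - (-4)·2³/(6·6) = -64/9 kN·m
Load 2 — applied couple M₀=8 kN·m at a=3/2 m (b=L-a=9/2):
  M_2 = M₀x/L - M₀  [x>a] = 8·2/6 - 8 = -16/3 kN·m
Superposition: M = Σ M_i = -112/9 kN·m ≈ -12.444444 kN·m

M(2) = -112/9 kN·m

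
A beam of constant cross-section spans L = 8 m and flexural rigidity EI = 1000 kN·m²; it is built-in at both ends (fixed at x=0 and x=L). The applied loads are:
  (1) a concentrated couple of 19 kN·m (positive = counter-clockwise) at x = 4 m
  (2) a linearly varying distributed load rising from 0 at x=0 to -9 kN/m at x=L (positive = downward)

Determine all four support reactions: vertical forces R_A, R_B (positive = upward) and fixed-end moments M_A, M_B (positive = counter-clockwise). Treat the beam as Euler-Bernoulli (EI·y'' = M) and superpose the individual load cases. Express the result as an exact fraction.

Load 1 — applied couple M₀=19 kN·m at a=4 m (b=L-a=4):
  R_A = 6M₀ab/L³ = 6·19·4·4/8³ = 57/16 kN
  M_A = M₀b(2a-b)/L² = 19·4·(2·4-4)/8² = 19/4 kN·m
  R_B = -6M₀ab/L³ = -6·19·4·4/8³ = -57/16 kN
  M_B = M₀a(2b-a)/L² = 19·4·(2·4-4)/8² = 19/4 kN·m
Load 2 — triangular load w₀=-9 kN/m (0→w₀ over full span):
  R_A = 3w₀L/20 = 3·(-9)·8/20 = -54/5 kN
  M_A = w₀L²/30 = (-9)·8²/30 = -96/5 kN·m
  R_B = 7w₀L/20 = 7·(-9)·8/20 = -126/5 kN
  M_B = -w₀L²/20 = -(-9)·8²/20 = 144/5 kN·m
Superposition: R_A = -579/80 kN, M_A = -289/20 kN·m, R_B = -2301/80 kN, M_B = 671/20 kN·m

R_A = -579/80 kN, M_A = -289/20 kN·m, R_B = -2301/80 kN, M_B = 671/20 kN·m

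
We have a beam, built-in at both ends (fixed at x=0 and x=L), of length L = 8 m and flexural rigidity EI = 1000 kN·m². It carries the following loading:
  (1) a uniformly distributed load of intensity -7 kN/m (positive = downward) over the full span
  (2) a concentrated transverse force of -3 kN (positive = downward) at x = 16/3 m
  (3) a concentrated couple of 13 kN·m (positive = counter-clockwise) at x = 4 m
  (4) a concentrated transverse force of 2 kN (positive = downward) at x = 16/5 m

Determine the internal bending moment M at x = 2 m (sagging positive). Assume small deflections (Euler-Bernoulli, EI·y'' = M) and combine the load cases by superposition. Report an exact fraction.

M(2) = -22783/9000 kN·m

Load 1 — uniform load w=-7 kN/m over full span:
  M_1 = wLx/2 - wL²/12 - wx²/2 = (-7)·8·2/2 - (-7)·8²/12 - (-7)·2²/2 = -14/3 kN·m
Load 2 — point force P=-3 kN at a=16/3 m (b=L-a=8/3):
  M_2 = Pb²(3a+b)x/L³ - Pab²/L²  [x≤a] = (-3)·(8/3)²·(3·(16/3)+(8/3))·2/8³ - (-3)·(16/3)·(8/3)²/8² = 2/9 kN·m
Load 3 — applied couple M₀=13 kN·m at a=4 m (b=L-a=4):
  M_3 = R_Ax - M_A  [x≤a] with R_A=39/16, M_A=13/4 = (39/16)·2 - (13/4) = 13/8 kN·m
Load 4 — point force P=2 kN at a=16/5 m (b=L-a=24/5):
  M_4 = Pb²(3a+b)x/L³ - Pab²/L²  [x≤a] = 2·(24/5)²·(3·(16/5)+(24/5))·2/8³ - 2·(16/5)·(24/5)²/8² = 36/125 kN·m
Superposition: M = Σ M_i = -22783/9000 kN·m ≈ -2.531444 kN·m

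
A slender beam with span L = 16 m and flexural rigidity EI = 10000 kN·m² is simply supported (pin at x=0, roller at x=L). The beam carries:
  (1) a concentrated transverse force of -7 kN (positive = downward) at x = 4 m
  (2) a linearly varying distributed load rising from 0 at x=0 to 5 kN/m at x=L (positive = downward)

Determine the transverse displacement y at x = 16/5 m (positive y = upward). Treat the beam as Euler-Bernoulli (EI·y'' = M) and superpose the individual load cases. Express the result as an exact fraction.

Load 1 — point force P=-7 kN at a=4 m (b=L-a=12):
  y_1 = -Pbx(L²-b²-x²)/(6LEI)  [x≤a] = -(-7)·12·(16/5)·(16²-12²-(16/5)²)/(6·16·10000) = 2226/78125 m
Load 2 — triangular load w₀=5 kN/m (0→w₀ over full span):
  y_2 = -w₀x(7L⁴-10L²x²+3x⁴)/(360LEI) = -5·(16/5)·(7·16⁴-10·16²·(16/5)²+3·(16/5)⁴)/(360·16·10000) = -704512/5859375 m
Superposition: y = Σ y_i = -537562/5859375 m ≈ -0.091744 m

y(16/5) = -537562/5859375 m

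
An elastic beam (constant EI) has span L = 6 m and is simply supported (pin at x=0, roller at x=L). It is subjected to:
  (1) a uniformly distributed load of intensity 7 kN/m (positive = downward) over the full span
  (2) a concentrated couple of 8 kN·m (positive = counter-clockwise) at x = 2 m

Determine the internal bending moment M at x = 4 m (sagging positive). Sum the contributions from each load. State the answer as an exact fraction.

M(4) = 76/3 kN·m

Load 1 — uniform load w=7 kN/m over full span:
  M_1 = wx(L-x)/2 = 7·4·(6-4)/2 = 28 kN·m
Load 2 — applied couple M₀=8 kN·m at a=2 m (b=L-a=4):
  M_2 = M₀x/L - M₀  [x>a] = 8·4/6 - 8 = -8/3 kN·m
Superposition: M = Σ M_i = 76/3 kN·m ≈ 25.333333 kN·m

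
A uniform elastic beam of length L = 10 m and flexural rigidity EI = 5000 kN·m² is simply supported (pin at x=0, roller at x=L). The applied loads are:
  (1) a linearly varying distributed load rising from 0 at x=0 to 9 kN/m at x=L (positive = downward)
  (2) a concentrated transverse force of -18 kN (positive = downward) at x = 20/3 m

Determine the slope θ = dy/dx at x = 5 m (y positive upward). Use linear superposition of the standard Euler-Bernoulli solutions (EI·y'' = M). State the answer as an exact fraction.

θ(5) = 17/28800 rad

Load 1 — triangular load w₀=9 kN/m (0→w₀ over full span):
  θ_1 = -w₀(7L⁴-30L²x²+15x⁴)/(360LEI) = -9·(7·10⁴-30·10²·5²+15·5⁴)/(360·10·5000) = -7/3200 rad
Load 2 — point force P=-18 kN at a=20/3 m (b=L-a=10/3):
  θ_2 = -Pb(L²-b²-3x²)/(6LEI)  [x≤a] = -(-18)·(10/3)·(10²-(10/3)²-3·5²)/(6·10·5000) = 1/360 rad
Superposition: θ = Σ θ_i = 17/28800 rad ≈ 0.000590 rad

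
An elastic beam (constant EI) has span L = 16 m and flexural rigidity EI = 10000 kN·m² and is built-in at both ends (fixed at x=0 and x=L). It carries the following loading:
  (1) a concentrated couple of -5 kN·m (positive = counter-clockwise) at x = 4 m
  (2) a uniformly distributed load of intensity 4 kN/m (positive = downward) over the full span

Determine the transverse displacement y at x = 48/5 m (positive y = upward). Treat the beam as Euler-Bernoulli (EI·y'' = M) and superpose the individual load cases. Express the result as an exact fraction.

y(48/5) = -25226/390625 m

Load 1 — applied couple M₀=-5 kN·m at a=4 m (b=L-a=12):
  y_1 = (R_Ax³/6 - M_Ax²/2 - M₀(x-a)²/2)/EI  [x>a] with R_A=-45/128, M_A=15/16 = ((-45/128)·(48/5)³/6 - (15/16)·(48/5)²/2 - (-5)·((48/5)-4)²/2)/10000 = -26/15625 m
Load 2 — uniform load w=4 kN/m over full span:
  y_2 = -wx²(L-x)²/(24EI) = -4·(48/5)²·(16-(48/5))²/(24·10000) = -24576/390625 m
Superposition: y = Σ y_i = -25226/390625 m ≈ -0.064579 m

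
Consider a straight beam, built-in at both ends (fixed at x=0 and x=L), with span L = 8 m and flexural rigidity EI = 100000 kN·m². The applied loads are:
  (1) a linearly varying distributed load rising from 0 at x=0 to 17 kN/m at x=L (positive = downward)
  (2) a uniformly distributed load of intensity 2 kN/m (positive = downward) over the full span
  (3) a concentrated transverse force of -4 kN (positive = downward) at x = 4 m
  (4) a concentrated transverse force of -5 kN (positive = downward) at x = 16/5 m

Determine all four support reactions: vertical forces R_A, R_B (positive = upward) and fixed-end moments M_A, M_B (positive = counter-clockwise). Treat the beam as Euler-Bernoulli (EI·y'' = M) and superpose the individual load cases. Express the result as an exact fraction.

Load 1 — triangular load w₀=17 kN/m (0→w₀ over full span):
  R_A = 3w₀L/20 = 3·17·8/20 = 102/5 kN
  M_A = w₀L²/30 = 17·8²/30 = 544/15 kN·m
  R_B = 7w₀L/20 = 7·17·8/20 = 238/5 kN
  M_B = -w₀L²/20 = -17·8²/20 = -272/5 kN·m
Load 2 — uniform load w=2 kN/m over full span:
  R_A = wL/2 = 2·8/2 = 8 kN
  M_A = wL²/12 = 2·8²/12 = 32/3 kN·m
  R_B = wL/2 = 2·8/2 = 8 kN
  M_B = -wL²/12 = -2·8²/12 = -32/3 kN·m
Load 3 — point force P=-4 kN at a=4 m (b=L-a=4):
  R_A = Pb²(3a+b)/L³ = (-4)·4²·(3·4+4)/8³ = -2 kN
  M_A = Pab²/L² = (-4)·4·4²/8² = -4 kN·m
  R_B = Pa²(a+3b)/L³ = (-4)·4²·(4+3·4)/8³ = -2 kN
  M_B = -Pa²b/L² = -(-4)·4²·4/8² = 4 kN·m
Load 4 — point force P=-5 kN at a=16/5 m (b=L-a=24/5):
  R_A = Pb²(3a+b)/L³ = (-5)·(24/5)²·(3·(16/5)+(24/5))/8³ = -81/25 kN
  M_A = Pab²/L² = (-5)·(16/5)·(24/5)²/8² = -144/25 kN·m
  R_B = Pa²(a+3b)/L³ = (-5)·(16/5)²·((16/5)+3·(24/5))/8³ = -44/25 kN
  M_B = -Pa²b/L² = -(-5)·(16/5)²·(24/5)/8² = 96/25 kN·m
Superposition: R_A = 579/25 kN, M_A = 2788/75 kN·m, R_B = 1296/25 kN, M_B = -4292/75 kN·m

R_A = 579/25 kN, M_A = 2788/75 kN·m, R_B = 1296/25 kN, M_B = -4292/75 kN·m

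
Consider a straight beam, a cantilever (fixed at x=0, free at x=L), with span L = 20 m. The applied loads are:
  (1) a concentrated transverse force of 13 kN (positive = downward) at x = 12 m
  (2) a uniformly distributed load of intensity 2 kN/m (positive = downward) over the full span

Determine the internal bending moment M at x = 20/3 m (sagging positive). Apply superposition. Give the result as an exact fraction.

M(20/3) = -2224/9 kN·m

Load 1 — point force P=13 kN at a=12 m (b=L-a=8):
  M_1 = -P(a-x)  [x≤a] = -13·(12-(20/3)) = -208/3 kN·m
Load 2 — uniform load w=2 kN/m over full span:
  M_2 = -w(L-x)²/2 = -2·(20-(20/3))²/2 = -1600/9 kN·m
Superposition: M = Σ M_i = -2224/9 kN·m ≈ -247.111111 kN·m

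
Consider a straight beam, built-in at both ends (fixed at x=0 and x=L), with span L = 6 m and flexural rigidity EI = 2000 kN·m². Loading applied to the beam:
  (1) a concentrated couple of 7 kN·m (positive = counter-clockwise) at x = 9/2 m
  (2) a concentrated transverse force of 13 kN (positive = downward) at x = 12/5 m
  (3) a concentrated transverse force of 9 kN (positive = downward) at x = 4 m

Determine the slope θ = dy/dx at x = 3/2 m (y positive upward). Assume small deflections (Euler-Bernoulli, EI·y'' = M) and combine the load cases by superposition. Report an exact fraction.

θ(3/2) = -200811/32000000 rad

Load 1 — applied couple M₀=7 kN·m at a=9/2 m (b=L-a=3/2):
  θ_1 = (R_Ax²/2 - M_Ax)/EI  [x≤a] with R_A=21/16, M_A=35/16 = ((21/16)·(3/2)²/2 - (35/16)·(3/2))/2000 = -231/256000 rad
Load 2 — point force P=13 kN at a=12/5 m (b=L-a=18/5):
  θ_2 = -Pb²x(2aL-(3a+b)x)/(2L³EI)  [x≤a] = -13·(18/5)²·(3/2)·(2·(12/5)·6-(3·(12/5)+(18/5))·(3/2))/(2·6³·2000) = -7371/2000000 rad
Load 3 — point force P=9 kN at a=4 m (b=L-a=2):
  θ_3 = -Pb²x(2aL-(3a+b)x)/(2L³EI)  [x≤a] = -9·2²·(3/2)·(2·4·6-(3·4+2)·(3/2))/(2·6³·2000) = -27/16000 rad
Superposition: θ = Σ θ_i = -200811/32000000 rad ≈ -0.006275 rad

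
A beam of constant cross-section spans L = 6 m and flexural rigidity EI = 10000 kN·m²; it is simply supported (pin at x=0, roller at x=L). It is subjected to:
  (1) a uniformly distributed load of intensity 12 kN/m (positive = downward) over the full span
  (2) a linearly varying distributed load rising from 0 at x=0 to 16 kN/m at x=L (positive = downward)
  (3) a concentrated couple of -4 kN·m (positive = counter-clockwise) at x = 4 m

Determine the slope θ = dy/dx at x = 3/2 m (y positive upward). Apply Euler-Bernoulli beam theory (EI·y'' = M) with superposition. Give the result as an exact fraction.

Load 1 — uniform load w=12 kN/m over full span:
  θ_1 = -w(L³-6Lx²+4x³)/(24EI) = -12·(6³-6·6·(3/2)²+4·(3/2)³)/(24·10000) = -297/40000 rad
Load 2 — triangular load w₀=16 kN/m (0→w₀ over full span):
  θ_2 = -w₀(7L⁴-30L²x²+15x⁴)/(360LEI) = -16·(7·6⁴-30·6²·(3/2)²+15·(3/2)⁴)/(360·6·10000) = -3981/800000 rad
Load 3 — applied couple M₀=-4 kN·m at a=4 m (b=L-a=2):
  θ_3 = (M₀x²/(2L)+C₁)/EI  [x≤a] with C₁=M₀(3b²-L²)/(6L)=8/3 = ((-4)·(3/2)²/(2·6)+(8/3))/10000 = 23/120000 rad
Superposition: θ = Σ θ_i = -29303/2400000 rad ≈ -0.012210 rad

θ(3/2) = -29303/2400000 rad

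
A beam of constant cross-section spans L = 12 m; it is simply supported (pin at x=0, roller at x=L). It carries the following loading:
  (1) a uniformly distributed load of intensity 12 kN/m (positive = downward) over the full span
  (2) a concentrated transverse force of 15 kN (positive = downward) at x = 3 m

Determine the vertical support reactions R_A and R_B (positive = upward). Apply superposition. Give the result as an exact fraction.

R_A = 333/4 kN, R_B = 303/4 kN

Load 1 — uniform load w=12 kN/m over full span:
  R_A = wL/2 = 12·12/2 = 72 kN
  R_B = wL/2 = 12·12/2 = 72 kN
Load 2 — point force P=15 kN at a=3 m (b=L-a=9):
  R_A = Pb/L = 15·9/12 = 45/4 kN
  R_B = Pa/L = 15·3/12 = 15/4 kN
Superposition: R_A = 333/4 kN, R_B = 303/4 kN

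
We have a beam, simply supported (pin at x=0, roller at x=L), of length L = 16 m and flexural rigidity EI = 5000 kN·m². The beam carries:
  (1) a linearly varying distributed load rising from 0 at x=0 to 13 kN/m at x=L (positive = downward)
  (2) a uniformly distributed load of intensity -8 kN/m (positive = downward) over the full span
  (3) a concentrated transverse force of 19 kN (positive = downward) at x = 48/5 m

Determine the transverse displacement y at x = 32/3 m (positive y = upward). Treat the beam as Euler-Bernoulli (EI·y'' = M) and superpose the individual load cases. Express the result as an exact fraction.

y(32/3) = -4620032/56953125 m

Load 1 — triangular load w₀=13 kN/m (0→w₀ over full span):
  y_1 = -w₀x(7L⁴-10L²x²+3x⁴)/(360LEI) = -13·(32/3)·(7·16⁴-10·16²·(32/3)²+3·(32/3)⁴)/(360·16·5000) = -452608/455625 m
Load 2 — uniform load w=-8 kN/m over full span:
  y_2 = -wx(L³-2Lx²+x³)/(24EI) = -(-8)·(32/3)·(16³-2·16·(32/3)²+(32/3)³)/(24·5000) = 180224/151875 m
Load 3 — point force P=19 kN at a=48/5 m (b=L-a=32/5):
  y_3 = -Pa(L-x)(2Lx-a²-x²)/(6LEI)  [x>a] = -19·(48/5)·(16-(32/3))·(2·16·(32/3)-(48/5)²-(32/3)²)/(6·16·5000) = -578816/2109375 m
Superposition: y = Σ y_i = -4620032/56953125 m ≈ -0.081120 m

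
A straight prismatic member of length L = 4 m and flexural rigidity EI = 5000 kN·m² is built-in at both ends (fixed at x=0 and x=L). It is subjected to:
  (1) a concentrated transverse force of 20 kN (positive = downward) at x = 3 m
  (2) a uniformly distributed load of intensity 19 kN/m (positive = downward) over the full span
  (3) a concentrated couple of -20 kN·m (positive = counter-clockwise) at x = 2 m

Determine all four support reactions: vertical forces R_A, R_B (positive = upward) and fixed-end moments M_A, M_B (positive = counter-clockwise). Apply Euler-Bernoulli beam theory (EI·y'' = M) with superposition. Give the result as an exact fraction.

R_A = 269/8 kN, M_A = 289/12 kN·m, R_B = 499/8 kN, M_B = -499/12 kN·m

Load 1 — point force P=20 kN at a=3 m (b=L-a=1):
  R_A = Pb²(3a+b)/L³ = 20·1²·(3·3+1)/4³ = 25/8 kN
  M_A = Pab²/L² = 20·3·1²/4² = 15/4 kN·m
  R_B = Pa²(a+3b)/L³ = 20·3²·(3+3·1)/4³ = 135/8 kN
  M_B = -Pa²b/L² = -20·3²·1/4² = -45/4 kN·m
Load 2 — uniform load w=19 kN/m over full span:
  R_A = wL/2 = 19·4/2 = 38 kN
  M_A = wL²/12 = 19·4²/12 = 76/3 kN·m
  R_B = wL/2 = 19·4/2 = 38 kN
  M_B = -wL²/12 = -19·4²/12 = -76/3 kN·m
Load 3 — applied couple M₀=-20 kN·m at a=2 m (b=L-a=2):
  R_A = 6M₀ab/L³ = 6·(-20)·2·2/4³ = -15/2 kN
  M_A = M₀b(2a-b)/L² = (-20)·2·(2·2-2)/4² = -5 kN·m
  R_B = -6M₀ab/L³ = -6·(-20)·2·2/4³ = 15/2 kN
  M_B = M₀a(2b-a)/L² = (-20)·2·(2·2-2)/4² = -5 kN·m
Superposition: R_A = 269/8 kN, M_A = 289/12 kN·m, R_B = 499/8 kN, M_B = -499/12 kN·m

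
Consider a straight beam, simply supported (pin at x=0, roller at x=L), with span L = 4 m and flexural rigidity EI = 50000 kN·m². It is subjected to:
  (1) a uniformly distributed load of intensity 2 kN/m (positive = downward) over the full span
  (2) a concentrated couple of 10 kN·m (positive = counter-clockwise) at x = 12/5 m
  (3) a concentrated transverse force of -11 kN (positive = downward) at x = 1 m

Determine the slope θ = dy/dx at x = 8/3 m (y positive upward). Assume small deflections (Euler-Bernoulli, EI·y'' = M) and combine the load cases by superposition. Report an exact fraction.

θ(8/3) = 2893/162000000 rad

Load 1 — uniform load w=2 kN/m over full span:
  θ_1 = -w(L³-6Lx²+4x³)/(24EI) = -2·(4³-6·4·(8/3)²+4·(8/3)³)/(24·50000) = 13/253125 rad
Load 2 — applied couple M₀=10 kN·m at a=12/5 m (b=L-a=8/5):
  θ_2 = (M₀x²/(2L)-M₀(x-a)+C₁)/EI  [x>a] with C₁=M₀(3b²-L²)/(6L)=-52/15 = (10·(8/3)²/(2·4)-10·((8/3)-(12/5))+(-52/15))/50000 = 31/562500 rad
Load 3 — point force P=-11 kN at a=1 m (b=L-a=3):
  θ_3 = -Pa(2L²-6Lx+3x²+a²)/(6LEI)  [x>a] = -(-11)·1·(2·4²-6·4·(8/3)+3·(8/3)²+1²)/(6·4·50000) = -319/3600000 rad
Superposition: θ = Σ θ_i = 2893/162000000 rad ≈ 0.000018 rad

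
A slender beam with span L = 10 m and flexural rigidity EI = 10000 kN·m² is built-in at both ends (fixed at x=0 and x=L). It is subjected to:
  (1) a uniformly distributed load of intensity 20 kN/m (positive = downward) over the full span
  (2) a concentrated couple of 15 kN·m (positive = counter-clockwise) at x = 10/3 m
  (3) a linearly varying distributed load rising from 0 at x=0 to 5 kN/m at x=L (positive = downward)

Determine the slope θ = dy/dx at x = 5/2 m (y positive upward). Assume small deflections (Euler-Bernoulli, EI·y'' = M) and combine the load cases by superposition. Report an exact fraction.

Load 1 — uniform load w=20 kN/m over full span:
  θ_1 = -wx(L-x)(L-2x)/(12EI) = -20·(5/2)·(10-(5/2))·(10-2·(5/2))/(12·10000) = -1/64 rad
Load 2 — applied couple M₀=15 kN·m at a=10/3 m (b=L-a=20/3):
  θ_2 = (R_Ax²/2 - M_Ax)/EI  [x≤a] with R_A=2, M_A=0 = (2·(5/2)²/2 - 0·(5/2))/10000 = 1/1600 rad
Load 3 — triangular load w₀=5 kN/m (0→w₀ over full span):
  θ_3 = -w₀(2x(L-x)(L-2x)(x+2L)+x²(L-x)²)/(120LEI) = -5·(2·(5/2)·(10-(5/2))·(10-2·(5/2))·((5/2)+2·10)+(5/2)²·(10-(5/2))²)/(120·10·10000) = -39/20480 rad
Superposition: θ = Σ θ_i = -1731/102400 rad ≈ -0.016904 rad

θ(5/2) = -1731/102400 rad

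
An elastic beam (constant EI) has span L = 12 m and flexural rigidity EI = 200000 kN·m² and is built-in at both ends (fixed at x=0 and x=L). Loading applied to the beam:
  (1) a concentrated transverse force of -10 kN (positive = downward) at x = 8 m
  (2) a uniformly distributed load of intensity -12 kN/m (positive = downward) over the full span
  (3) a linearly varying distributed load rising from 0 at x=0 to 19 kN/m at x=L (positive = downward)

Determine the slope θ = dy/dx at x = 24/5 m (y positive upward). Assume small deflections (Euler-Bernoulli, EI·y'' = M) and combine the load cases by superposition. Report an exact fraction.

θ(24/5) = 331/3906250 rad

Load 1 — point force P=-10 kN at a=8 m (b=L-a=4):
  θ_1 = -Pb²x(2aL-(3a+b)x)/(2L³EI)  [x≤a] = -(-10)·4²·(24/5)·(2·8·12-(3·8+4)·(24/5))/(2·12³·200000) = 1/15625 rad
Load 2 — uniform load w=-12 kN/m over full span:
  θ_2 = -wx(L-x)(L-2x)/(12EI) = -(-12)·(24/5)·(12-(24/5))·(12-2·(24/5))/(12·200000) = 162/390625 rad
Load 3 — triangular load w₀=19 kN/m (0→w₀ over full span):
  θ_3 = -w₀(2x(L-x)(L-2x)(x+2L)+x²(L-x)²)/(120LEI) = -19·(2·(24/5)·(12-(24/5))·(12-2·(24/5))·((24/5)+2·12)+(24/5)²·(12-(24/5))²)/(120·12·200000) = -1539/3906250 rad
Superposition: θ = Σ θ_i = 331/3906250 rad ≈ 0.000085 rad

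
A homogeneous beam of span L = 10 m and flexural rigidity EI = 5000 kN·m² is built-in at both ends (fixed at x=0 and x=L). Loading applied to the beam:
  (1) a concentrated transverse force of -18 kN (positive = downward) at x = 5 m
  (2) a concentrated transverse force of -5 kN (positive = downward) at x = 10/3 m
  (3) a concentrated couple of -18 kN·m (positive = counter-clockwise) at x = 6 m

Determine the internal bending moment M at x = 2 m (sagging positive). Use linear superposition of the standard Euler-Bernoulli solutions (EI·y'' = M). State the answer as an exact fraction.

M(2) = 1269/250 kN·m

Load 1 — point force P=-18 kN at a=5 m (b=L-a=5):
  M_1 = Pb²(3a+b)x/L³ - Pab²/L²  [x≤a] = (-18)·5²·(3·5+5)·2/10³ - (-18)·5·5²/10² = 9/2 kN·m
Load 2 — point force P=-5 kN at a=10/3 m (b=L-a=20/3):
  M_2 = Pb²(3a+b)x/L³ - Pab²/L²  [x≤a] = (-5)·(20/3)²·(3·(10/3)+(20/3))·2/10³ - (-5)·(10/3)·(20/3)²/10² = 0 kN·m
Load 3 — applied couple M₀=-18 kN·m at a=6 m (b=L-a=4):
  M_3 = R_Ax - M_A  [x≤a] with R_A=-324/125, M_A=-144/25 = (-324/125)·2 - (-144/25) = 72/125 kN·m
Superposition: M = Σ M_i = 1269/250 kN·m ≈ 5.076000 kN·m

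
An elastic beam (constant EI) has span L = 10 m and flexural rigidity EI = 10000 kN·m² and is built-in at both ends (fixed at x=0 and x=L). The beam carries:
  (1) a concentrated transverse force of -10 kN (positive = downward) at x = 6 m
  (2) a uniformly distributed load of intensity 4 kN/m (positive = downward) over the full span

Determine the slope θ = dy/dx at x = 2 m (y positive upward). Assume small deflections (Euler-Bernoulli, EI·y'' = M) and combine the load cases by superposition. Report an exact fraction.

Load 1 — point force P=-10 kN at a=6 m (b=L-a=4):
  θ_1 = -Pb²x(2aL-(3a+b)x)/(2L³EI)  [x≤a] = -(-10)·4²·2·(2·6·10-(3·6+4)·2)/(2·10³·10000) = 19/15625 rad
Load 2 — uniform load w=4 kN/m over full span:
  θ_2 = -wx(L-x)(L-2x)/(12EI) = -4·2·(10-2)·(10-2·2)/(12·10000) = -2/625 rad
Superposition: θ = Σ θ_i = -31/15625 rad ≈ -0.001984 rad

θ(2) = -31/15625 rad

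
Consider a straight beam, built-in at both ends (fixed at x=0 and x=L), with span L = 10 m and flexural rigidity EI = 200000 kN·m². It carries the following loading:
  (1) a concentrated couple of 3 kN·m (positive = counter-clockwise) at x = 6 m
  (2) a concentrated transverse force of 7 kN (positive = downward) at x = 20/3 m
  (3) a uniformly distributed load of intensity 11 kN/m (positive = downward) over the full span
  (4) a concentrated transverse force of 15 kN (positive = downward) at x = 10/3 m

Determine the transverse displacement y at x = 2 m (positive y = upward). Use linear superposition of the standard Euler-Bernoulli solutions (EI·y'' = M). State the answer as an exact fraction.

y(2) = -395527/506250000 m

Load 1 — applied couple M₀=3 kN·m at a=6 m (b=L-a=4):
  y_1 = (R_Ax³/6 - M_Ax²/2)/EI  [x≤a] with R_A=54/125, M_A=24/25 = ((54/125)·2³/6 - (24/25)·2²/2)/200000 = -21/3125000 m
Load 2 — point force P=7 kN at a=20/3 m (b=L-a=10/3):
  y_2 = -Pb²x²(3aL-(3a+b)x)/(6L³EI)  [x≤a] = -7·(10/3)²·2²·(3·(20/3)·10-(3·(20/3)+(10/3))·2)/(6·10³·200000) = -161/4050000 m
Load 3 — uniform load w=11 kN/m over full span:
  y_3 = -wx²(L-x)²/(24EI) = -11·2²·(10-2)²/(24·200000) = -11/18750 m
Load 4 — point force P=15 kN at a=10/3 m (b=L-a=20/3):
  y_4 = -Pb²x²(3aL-(3a+b)x)/(6L³EI)  [x≤a] = -15·(20/3)²·2²·(3·(10/3)·10-(3·(10/3)+(20/3))·2)/(6·10³·200000) = -1/6750 m
Superposition: y = Σ y_i = -395527/506250000 m ≈ -0.000781 m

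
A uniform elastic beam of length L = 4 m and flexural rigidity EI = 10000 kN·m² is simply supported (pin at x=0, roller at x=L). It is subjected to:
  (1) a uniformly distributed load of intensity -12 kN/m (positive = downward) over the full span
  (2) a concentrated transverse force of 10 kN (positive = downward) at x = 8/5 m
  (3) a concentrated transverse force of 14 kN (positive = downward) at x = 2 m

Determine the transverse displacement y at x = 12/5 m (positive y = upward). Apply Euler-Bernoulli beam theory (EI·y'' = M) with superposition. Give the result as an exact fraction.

y(12/5) = 1039/1171875 m

Load 1 — uniform load w=-12 kN/m over full span:
  y_1 = -wx(L³-2Lx²+x³)/(24EI) = -(-12)·(12/5)·(4³-2·4·(12/5)²+(12/5)³)/(24·10000) = 1488/390625 m
Load 2 — point force P=10 kN at a=8/5 m (b=L-a=12/5):
  y_2 = -Pa(L-x)(2Lx-a²-x²)/(6LEI)  [x>a] = -10·(8/5)·(4-(12/5))·(2·4·(12/5)-(8/5)²-(12/5)²)/(6·4·10000) = -272/234375 m
Load 3 — point force P=14 kN at a=2 m (b=L-a=2):
  y_3 = -Pa(L-x)(2Lx-a²-x²)/(6LEI)  [x>a] = -14·2·(4-(12/5))·(2·4·(12/5)-2²-(12/5)²)/(6·4·10000) = -413/234375 m
Superposition: y = Σ y_i = 1039/1171875 m ≈ 0.000887 m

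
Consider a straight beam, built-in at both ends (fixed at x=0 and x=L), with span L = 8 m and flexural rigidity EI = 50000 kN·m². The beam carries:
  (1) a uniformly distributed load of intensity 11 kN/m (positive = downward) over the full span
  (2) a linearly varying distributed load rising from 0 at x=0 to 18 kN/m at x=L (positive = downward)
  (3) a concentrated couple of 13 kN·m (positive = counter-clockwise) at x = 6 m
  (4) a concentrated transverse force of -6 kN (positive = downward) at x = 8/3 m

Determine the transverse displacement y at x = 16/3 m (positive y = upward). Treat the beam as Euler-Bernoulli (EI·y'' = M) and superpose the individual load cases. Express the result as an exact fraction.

Load 1 — uniform load w=11 kN/m over full span:
  y_1 = -wx²(L-x)²/(24EI) = -11·(16/3)²·(8-(16/3))²/(24·50000) = -1408/759375 m
Load 2 — triangular load w₀=18 kN/m (0→w₀ over full span):
  y_2 = -w₀x²(L-x)²(x+2L)/(120LEI) = -18·(16/3)²·(8-(16/3))²·((16/3)+2·8)/(120·8·50000) = -2048/1265625 m
Load 3 — applied couple M₀=13 kN·m at a=6 m (b=L-a=2):
  y_3 = (R_Ax³/6 - M_Ax²/2)/EI  [x≤a] with R_A=117/64, M_A=65/16 = ((117/64)·(16/3)³/6 - (65/16)·(16/3)²/2)/50000 = -13/56250 m
Load 4 — point force P=-6 kN at a=8/3 m (b=L-a=16/3):
  y_4 = -Pa²(L-x)²(3bL-(3b+a)(L-x))/(6L³EI)  [x>a] = -(-6)·(8/3)²·(8-(16/3))²·(3·(16/3)·8-(3·(16/3)+(8/3))·(8-(16/3)))/(6·8³·50000) = 352/2278125 m
Superposition: y = Σ y_i = -80849/22781250 m ≈ -0.003549 m

y(16/3) = -80849/22781250 m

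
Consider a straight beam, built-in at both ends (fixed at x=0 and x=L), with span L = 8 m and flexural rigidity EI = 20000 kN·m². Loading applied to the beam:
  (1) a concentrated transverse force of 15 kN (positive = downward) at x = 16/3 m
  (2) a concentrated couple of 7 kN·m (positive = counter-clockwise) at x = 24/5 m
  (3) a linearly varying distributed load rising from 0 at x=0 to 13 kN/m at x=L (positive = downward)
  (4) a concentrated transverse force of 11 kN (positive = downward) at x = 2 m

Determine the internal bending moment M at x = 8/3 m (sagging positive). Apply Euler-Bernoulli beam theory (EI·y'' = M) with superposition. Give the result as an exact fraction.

Load 1 — point force P=15 kN at a=16/3 m (b=L-a=8/3):
  M_1 = Pb²(3a+b)x/L³ - Pab²/L²  [x≤a] = 15·(8/3)²·(3·(16/3)+(8/3))·(8/3)/8³ - 15·(16/3)·(8/3)²/8² = 40/27 kN·m
Load 2 — applied couple M₀=7 kN·m at a=24/5 m (b=L-a=16/5):
  M_2 = R_Ax - M_A  [x≤a] with R_A=63/50, M_A=56/25 = (63/50)·(8/3) - (56/25) = 28/25 kN·m
Load 3 — triangular load w₀=13 kN/m (0→w₀ over full span):
  M_3 = 3w₀Lx/20 - w₀L²/30 - w₀x³/(6L) = 3·13·8·(8/3)/20 - 13·8²/30 - 13·(8/3)³/(6·8) = 3536/405 kN·m
Load 4 — point force P=11 kN at a=2 m (b=L-a=6):
  M_4 = Pa²(a+3b)(L-x)/L³ - Pa²b/L²  [x>a] = 11·2²·(2+3·6)·(8-(8/3))/8³ - 11·2²·6/8² = 121/24 kN·m
Superposition: M = Σ M_i = 265259/16200 kN·m ≈ 16.374012 kN·m

M(8/3) = 265259/16200 kN·m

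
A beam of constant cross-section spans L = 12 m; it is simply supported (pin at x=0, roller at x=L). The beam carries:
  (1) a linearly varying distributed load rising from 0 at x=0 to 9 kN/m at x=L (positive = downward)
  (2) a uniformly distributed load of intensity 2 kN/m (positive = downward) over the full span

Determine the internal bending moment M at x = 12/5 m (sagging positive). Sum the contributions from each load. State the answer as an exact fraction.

M(12/5) = 8064/125 kN·m

Load 1 — triangular load w₀=9 kN/m (0→w₀ over full span):
  M_1 = w₀Lx/6 - w₀x³/(6L) = 9·12·(12/5)/6 - 9·(12/5)³/(6·12) = 5184/125 kN·m
Load 2 — uniform load w=2 kN/m over full span:
  M_2 = wx(L-x)/2 = 2·(12/5)·(12-(12/5))/2 = 576/25 kN·m
Superposition: M = Σ M_i = 8064/125 kN·m ≈ 64.512000 kN·m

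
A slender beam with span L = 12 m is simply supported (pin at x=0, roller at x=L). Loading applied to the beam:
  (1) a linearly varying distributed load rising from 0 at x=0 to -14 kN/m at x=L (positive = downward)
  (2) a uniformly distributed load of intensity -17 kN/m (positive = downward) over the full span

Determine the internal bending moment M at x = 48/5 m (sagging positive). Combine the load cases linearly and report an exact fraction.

M(48/5) = -36576/125 kN·m

Load 1 — triangular load w₀=-14 kN/m (0→w₀ over full span):
  M_1 = w₀Lx/6 - w₀x³/(6L) = (-14)·12·(48/5)/6 - (-14)·(48/5)³/(6·12) = -12096/125 kN·m
Load 2 — uniform load w=-17 kN/m over full span:
  M_2 = wx(L-x)/2 = (-17)·(48/5)·(12-(48/5))/2 = -4896/25 kN·m
Superposition: M = Σ M_i = -36576/125 kN·m ≈ -292.608000 kN·m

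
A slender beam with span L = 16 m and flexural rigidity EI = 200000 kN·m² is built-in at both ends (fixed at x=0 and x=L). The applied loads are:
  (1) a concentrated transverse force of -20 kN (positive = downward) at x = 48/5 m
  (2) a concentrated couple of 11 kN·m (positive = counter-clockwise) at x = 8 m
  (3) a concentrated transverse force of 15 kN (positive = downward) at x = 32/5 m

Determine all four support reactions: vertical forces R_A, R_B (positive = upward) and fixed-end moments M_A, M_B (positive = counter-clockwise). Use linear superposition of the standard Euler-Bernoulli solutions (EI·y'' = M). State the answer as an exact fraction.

R_A = 2969/800 kN, M_A = 659/100 kN·m, R_B = -6969/800 kN, M_B = 2579/100 kN·m

Load 1 — point force P=-20 kN at a=48/5 m (b=L-a=32/5):
  R_A = Pb²(3a+b)/L³ = (-20)·(32/5)²·(3·(48/5)+(32/5))/16³ = -176/25 kN
  M_A = Pab²/L² = (-20)·(48/5)·(32/5)²/16² = -768/25 kN·m
  R_B = Pa²(a+3b)/L³ = (-20)·(48/5)²·((48/5)+3·(32/5))/16³ = -324/25 kN
  M_B = -Pa²b/L² = -(-20)·(48/5)²·(32/5)/16² = 1152/25 kN·m
Load 2 — applied couple M₀=11 kN·m at a=8 m (b=L-a=8):
  R_A = 6M₀ab/L³ = 6·11·8·8/16³ = 33/32 kN
  M_A = M₀b(2a-b)/L² = 11·8·(2·8-8)/16² = 11/4 kN·m
  R_B = -6M₀ab/L³ = -6·11·8·8/16³ = -33/32 kN
  M_B = M₀a(2b-a)/L² = 11·8·(2·8-8)/16² = 11/4 kN·m
Load 3 — point force P=15 kN at a=32/5 m (b=L-a=48/5):
  R_A = Pb²(3a+b)/L³ = 15·(48/5)²·(3·(32/5)+(48/5))/16³ = 243/25 kN
  M_A = Pab²/L² = 15·(32/5)·(48/5)²/16² = 864/25 kN·m
  R_B = Pa²(a+3b)/L³ = 15·(32/5)²·((32/5)+3·(48/5))/16³ = 132/25 kN
  M_B = -Pa²b/L² = -15·(32/5)²·(48/5)/16² = -576/25 kN·m
Superposition: R_A = 2969/800 kN, M_A = 659/100 kN·m, R_B = -6969/800 kN, M_B = 2579/100 kN·m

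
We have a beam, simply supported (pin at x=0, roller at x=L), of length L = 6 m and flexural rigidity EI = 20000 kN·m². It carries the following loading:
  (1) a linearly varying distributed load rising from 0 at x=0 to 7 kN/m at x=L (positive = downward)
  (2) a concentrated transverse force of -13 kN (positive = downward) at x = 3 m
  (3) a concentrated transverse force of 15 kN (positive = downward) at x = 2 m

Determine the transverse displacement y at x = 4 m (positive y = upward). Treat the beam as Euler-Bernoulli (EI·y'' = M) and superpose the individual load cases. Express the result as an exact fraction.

y(4) = -179/72000 m

Load 1 — triangular load w₀=7 kN/m (0→w₀ over full span):
  y_1 = -w₀x(7L⁴-10L²x²+3x⁴)/(360LEI) = -7·4·(7·6⁴-10·6²·4²+3·4⁴)/(360·6·20000) = -119/45000 m
Load 2 — point force P=-13 kN at a=3 m (b=L-a=3):
  y_2 = -Pa(L-x)(2Lx-a²-x²)/(6LEI)  [x>a] = -(-13)·3·(6-4)·(2·6·4-3²-4²)/(6·6·20000) = 299/120000 m
Load 3 — point force P=15 kN at a=2 m (b=L-a=4):
  y_3 = -Pa(L-x)(2Lx-a²-x²)/(6LEI)  [x>a] = -15·2·(6-4)·(2·6·4-2²-4²)/(6·6·20000) = -7/3000 m
Superposition: y = Σ y_i = -179/72000 m ≈ -0.002486 m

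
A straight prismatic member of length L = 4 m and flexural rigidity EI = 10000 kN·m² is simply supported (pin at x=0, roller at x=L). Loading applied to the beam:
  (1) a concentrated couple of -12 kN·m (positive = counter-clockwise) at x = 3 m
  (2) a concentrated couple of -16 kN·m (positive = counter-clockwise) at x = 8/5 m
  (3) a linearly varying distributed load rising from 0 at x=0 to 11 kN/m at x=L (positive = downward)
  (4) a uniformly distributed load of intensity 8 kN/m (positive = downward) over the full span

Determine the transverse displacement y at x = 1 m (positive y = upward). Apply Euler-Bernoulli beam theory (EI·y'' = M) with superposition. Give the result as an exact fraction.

y(1) = -64823/24000000 m

Load 1 — applied couple M₀=-12 kN·m at a=3 m (b=L-a=1):
  y_1 = (M₀x³/(6L)+C₁x)/EI  [x≤a] with C₁=M₀(3b²-L²)/(6L)=13/2 = ((-12)·1³/(6·4)+(13/2)·1)/10000 = 3/5000 m
Load 2 — applied couple M₀=-16 kN·m at a=8/5 m (b=L-a=12/5):
  y_2 = (M₀x³/(6L)+C₁x)/EI  [x≤a] with C₁=M₀(3b²-L²)/(6L)=-64/75 = ((-16)·1³/(6·4)+(-64/75)·1)/10000 = -19/125000 m
Load 3 — triangular load w₀=11 kN/m (0→w₀ over full span):
  y_3 = -w₀x(7L⁴-10L²x²+3x⁴)/(360LEI) = -11·1·(7·4⁴-10·4²·1²+3·1⁴)/(360·4·10000) = -1199/960000 m
Load 4 — uniform load w=8 kN/m over full span:
  y_4 = -wx(L³-2Lx²+x³)/(24EI) = -8·1·(4³-2·4·1²+1³)/(24·10000) = -19/10000 m
Superposition: y = Σ y_i = -64823/24000000 m ≈ -0.002701 m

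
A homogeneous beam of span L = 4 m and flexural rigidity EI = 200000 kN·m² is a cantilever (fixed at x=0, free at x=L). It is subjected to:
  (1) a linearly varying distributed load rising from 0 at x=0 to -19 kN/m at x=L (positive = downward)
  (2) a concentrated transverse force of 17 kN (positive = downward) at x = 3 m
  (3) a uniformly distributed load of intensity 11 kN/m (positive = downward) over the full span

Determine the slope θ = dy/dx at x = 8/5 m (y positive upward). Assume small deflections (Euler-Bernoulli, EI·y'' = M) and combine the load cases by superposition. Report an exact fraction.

Load 1 — triangular load w₀=-19 kN/m (0→w₀ over full span):
  θ_1 = (w₀Lx²/4-w₀L²x/3-w₀x⁴/(24L))/EI = ((-19)·4·(8/5)²/4-(-19)·4²·(8/5)/3-(-19)·(8/5)⁴/(24·4))/200000 = 1121/1953125 rad
Load 2 — point force P=17 kN at a=3 m (b=L-a=1):
  θ_2 = -Px(2a-x)/(2EI)  [x≤a] = -17·(8/5)·(2·3-(8/5))/(2·200000) = -187/625000 rad
Load 3 — uniform load w=11 kN/m over full span:
  θ_3 = -wx(x²-3Lx+3L²)/(6EI) = -11·(8/5)·((8/5)²-3·4·(8/5)+3·4²)/(6·200000) = -539/1171875 rad
Superposition: θ = Σ θ_i = -8681/46875000 rad ≈ -0.000185 rad

θ(8/5) = -8681/46875000 rad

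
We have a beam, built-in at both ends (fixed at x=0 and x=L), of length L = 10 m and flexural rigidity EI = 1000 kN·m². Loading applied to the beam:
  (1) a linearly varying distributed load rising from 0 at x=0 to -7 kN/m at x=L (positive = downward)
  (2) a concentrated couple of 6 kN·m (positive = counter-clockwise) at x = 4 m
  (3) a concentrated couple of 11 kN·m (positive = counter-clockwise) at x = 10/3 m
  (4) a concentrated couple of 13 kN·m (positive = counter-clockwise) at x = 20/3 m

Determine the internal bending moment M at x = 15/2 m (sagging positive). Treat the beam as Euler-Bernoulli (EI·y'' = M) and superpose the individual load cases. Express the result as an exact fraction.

M(15/2) = -8617/800 kN·m

Load 1 — triangular load w₀=-7 kN/m (0→w₀ over full span):
  M_1 = 3w₀Lx/20 - w₀L²/30 - w₀x³/(6L) = 3·(-7)·10·(15/2)/20 - (-7)·10²/30 - (-7)·(15/2)³/(6·10) = -595/96 kN·m
Load 2 — applied couple M₀=6 kN·m at a=4 m (b=L-a=6):
  M_2 = R_Ax - M_A - M₀  [x>a] with R_A=108/125, M_A=18/25 = (108/125)·(15/2) - (18/25) - 6 = -6/25 kN·m
Load 3 — applied couple M₀=11 kN·m at a=10/3 m (b=L-a=20/3):
  M_3 = R_Ax - M_A - M₀  [x>a] with R_A=22/15, M_A=0 = (22/15)·(15/2) - 0 - 11 = 0 kN·m
Load 4 — applied couple M₀=13 kN·m at a=20/3 m (b=L-a=10/3):
  M_4 = R_Ax - M_A - M₀  [x>a] with R_A=26/15, M_A=13/3 = (26/15)·(15/2) - (13/3) - 13 = -13/3 kN·m
Superposition: M = Σ M_i = -8617/800 kN·m ≈ -10.771250 kN·m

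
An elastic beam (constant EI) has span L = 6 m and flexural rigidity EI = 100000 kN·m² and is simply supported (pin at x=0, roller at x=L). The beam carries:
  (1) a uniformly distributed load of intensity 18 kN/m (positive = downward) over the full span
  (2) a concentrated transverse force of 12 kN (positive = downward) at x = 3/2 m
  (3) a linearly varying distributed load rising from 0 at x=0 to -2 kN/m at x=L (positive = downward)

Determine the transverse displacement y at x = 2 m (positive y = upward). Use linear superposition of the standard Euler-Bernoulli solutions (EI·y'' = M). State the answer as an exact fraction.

Load 1 — uniform load w=18 kN/m over full span:
  y_1 = -wx(L³-2Lx²+x³)/(24EI) = -18·2·(6³-2·6·2²+2³)/(24·100000) = -33/12500 m
Load 2 — point force P=12 kN at a=3/2 m (b=L-a=9/2):
  y_2 = -Pa(L-x)(2Lx-a²-x²)/(6LEI)  [x>a] = -12·(3/2)·(6-2)·(2·6·2-(3/2)²-2²)/(6·6·100000) = -71/200000 m
Load 3 — triangular load w₀=-2 kN/m (0→w₀ over full span):
  y_3 = -w₀x(7L⁴-10L²x²+3x⁴)/(360LEI) = -(-2)·2·(7·6⁴-10·6²·2²+3·2⁴)/(360·6·100000) = 4/28125 m
Superposition: y = Σ y_i = -1027/360000 m ≈ -0.002853 m

y(2) = -1027/360000 m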